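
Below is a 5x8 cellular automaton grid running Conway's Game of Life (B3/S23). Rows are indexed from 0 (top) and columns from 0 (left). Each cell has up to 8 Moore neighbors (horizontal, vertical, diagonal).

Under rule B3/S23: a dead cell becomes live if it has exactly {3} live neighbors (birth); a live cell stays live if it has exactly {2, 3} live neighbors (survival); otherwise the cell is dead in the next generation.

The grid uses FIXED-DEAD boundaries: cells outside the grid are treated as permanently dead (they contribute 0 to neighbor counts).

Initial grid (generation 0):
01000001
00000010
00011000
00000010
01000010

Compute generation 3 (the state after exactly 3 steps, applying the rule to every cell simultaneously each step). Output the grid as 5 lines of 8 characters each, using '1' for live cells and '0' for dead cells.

Simulating step by step:
Generation 0 (given above): 8 live cells
Generation 1: 2 live cells
00000000
00000000
00000100
00000100
00000000
Generation 2: 0 live cells
00000000
00000000
00000000
00000000
00000000
Generation 3: 0 live cells
(generation 3 grid is the final answer)

Answer: 00000000
00000000
00000000
00000000
00000000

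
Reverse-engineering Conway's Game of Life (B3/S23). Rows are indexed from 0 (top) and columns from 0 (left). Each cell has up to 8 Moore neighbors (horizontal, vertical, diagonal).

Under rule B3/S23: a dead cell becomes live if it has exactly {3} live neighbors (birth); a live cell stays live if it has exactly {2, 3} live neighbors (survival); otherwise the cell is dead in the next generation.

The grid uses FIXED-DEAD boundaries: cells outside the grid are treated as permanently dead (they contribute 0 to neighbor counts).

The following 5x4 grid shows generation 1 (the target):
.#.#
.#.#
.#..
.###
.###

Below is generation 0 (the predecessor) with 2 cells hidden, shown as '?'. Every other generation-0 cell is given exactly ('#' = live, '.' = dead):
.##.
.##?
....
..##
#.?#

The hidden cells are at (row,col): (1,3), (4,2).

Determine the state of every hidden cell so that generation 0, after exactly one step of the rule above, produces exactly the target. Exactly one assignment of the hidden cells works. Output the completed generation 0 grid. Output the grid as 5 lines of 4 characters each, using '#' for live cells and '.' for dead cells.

Hidden generation-0 cells (in order): (1,3), (4,2).
A hidden cell only influences target cells in its own 3x3 neighborhood. Try each of the 2^2 = 4 assignments, step the completed generation 0 forward once under B3/S23, and compare with the target:
  (1,3)=. (4,2)=. -> step gives (0,2)='#' but target has '.' -> reject
  (1,3)=. (4,2)=# -> step gives (0,2)='#' but target has '.' -> reject
  (1,3)=# (4,2)=. -> step gives (3,1)='.' but target has '#' -> reject
  (1,3)=# (4,2)=# -> step reproduces the target at every cell -> ACCEPT
Unique solution: (1,3)=live, (4,2)=live.
Check: live-neighbor counts of every cell in the completed generation 0:
2343
2342
1354
1333
0333
Applying B3/S23 to generation 0 with these counts gives:
.#.#
.#.#
.#..
.###
.###
which matches the target exactly.

Answer: .##.
.###
....
..##
#.##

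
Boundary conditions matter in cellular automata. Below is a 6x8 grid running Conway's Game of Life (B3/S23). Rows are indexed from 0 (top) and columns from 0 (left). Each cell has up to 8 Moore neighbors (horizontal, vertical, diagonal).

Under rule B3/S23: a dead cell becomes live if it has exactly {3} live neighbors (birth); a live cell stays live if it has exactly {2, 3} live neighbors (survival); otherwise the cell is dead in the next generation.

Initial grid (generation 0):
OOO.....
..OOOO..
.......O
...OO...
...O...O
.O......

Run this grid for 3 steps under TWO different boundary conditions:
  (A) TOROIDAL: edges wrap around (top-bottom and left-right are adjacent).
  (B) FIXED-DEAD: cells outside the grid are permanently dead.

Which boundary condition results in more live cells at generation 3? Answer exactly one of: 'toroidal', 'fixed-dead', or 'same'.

Answer: toroidal

Derivation:
Under TOROIDAL boundary, generation 3:
..O.O...
..O.OO..
.OOO.OO.
.OOOOO..
.OO.OO..
..O.OO..
Population = 22

Under FIXED-DEAD boundary, generation 3:
...OOO..
.OO.OO..
.....OO.
...OOO..
...OO...
...O....
Population = 15

Comparison: toroidal=22, fixed-dead=15 -> toroidal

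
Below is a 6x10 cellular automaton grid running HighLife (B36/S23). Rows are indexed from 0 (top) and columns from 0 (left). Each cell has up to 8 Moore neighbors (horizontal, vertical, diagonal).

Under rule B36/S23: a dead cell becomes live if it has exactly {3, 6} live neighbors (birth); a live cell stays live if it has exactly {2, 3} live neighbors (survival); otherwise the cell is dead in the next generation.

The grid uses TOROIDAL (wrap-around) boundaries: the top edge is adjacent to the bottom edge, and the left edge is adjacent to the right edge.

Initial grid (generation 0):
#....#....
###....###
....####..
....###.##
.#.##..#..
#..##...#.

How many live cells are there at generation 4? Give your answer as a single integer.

Answer: 23

Derivation:
Simulating step by step:
Generation 0 (given above): 25 live cells
Generation 1: 26 live cells
..###..#.#
##..#..###
.#.##...#.
........#.
#.#...##..
####.#...#
Generation 2: 27 live cells
.#...####.
.#.#.#.#..
.####.....
.###....##
#.##..###.
.....#.#.#
Generation 3: 24 live cells
#.#..#....
####.#.##.
........#.
........##
#..##.#...
###.##..##
Generation 4: 23 live cells
.....#.#.#
#.###.###.
###.......
.......###
..###..#.#
..#...#...
Population at generation 4: 23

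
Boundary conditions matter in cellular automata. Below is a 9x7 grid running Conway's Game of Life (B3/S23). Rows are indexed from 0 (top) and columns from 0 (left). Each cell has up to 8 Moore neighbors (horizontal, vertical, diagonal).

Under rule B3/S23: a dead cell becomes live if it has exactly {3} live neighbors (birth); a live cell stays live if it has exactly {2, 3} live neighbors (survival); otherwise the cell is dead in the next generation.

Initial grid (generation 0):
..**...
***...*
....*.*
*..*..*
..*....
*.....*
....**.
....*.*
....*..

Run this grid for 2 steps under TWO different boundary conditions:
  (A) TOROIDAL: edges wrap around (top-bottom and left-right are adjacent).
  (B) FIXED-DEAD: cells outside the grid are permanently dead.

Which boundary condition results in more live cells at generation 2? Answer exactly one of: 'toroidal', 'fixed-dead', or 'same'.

Under TOROIDAL boundary, generation 2:
*.**...
*...*.*
...*...
**.**.*
....*..
*....**
...**.*
...*...
..*..*.
Population = 22

Under FIXED-DEAD boundary, generation 2:
.***...
....*..
...*.**
.*.**..
....*..
.....*.
...**..
...**..
....*..
Population = 17

Comparison: toroidal=22, fixed-dead=17 -> toroidal

Answer: toroidal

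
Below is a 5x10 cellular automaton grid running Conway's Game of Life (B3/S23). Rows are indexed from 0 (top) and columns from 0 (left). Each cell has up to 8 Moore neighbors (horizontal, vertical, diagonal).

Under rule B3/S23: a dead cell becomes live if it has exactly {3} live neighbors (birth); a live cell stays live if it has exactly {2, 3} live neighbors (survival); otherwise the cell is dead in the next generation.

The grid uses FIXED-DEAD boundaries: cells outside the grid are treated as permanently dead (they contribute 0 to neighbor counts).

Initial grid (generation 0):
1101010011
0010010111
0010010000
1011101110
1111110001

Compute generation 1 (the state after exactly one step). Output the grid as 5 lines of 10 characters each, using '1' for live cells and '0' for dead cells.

Answer: 0110101101
0011010101
0010010001
1000001110
1000011110

Derivation:
Simulating step by step:
Generation 0 (given above): 27 live cells
Generation 1: 23 live cells
(generation 1 grid is the final answer)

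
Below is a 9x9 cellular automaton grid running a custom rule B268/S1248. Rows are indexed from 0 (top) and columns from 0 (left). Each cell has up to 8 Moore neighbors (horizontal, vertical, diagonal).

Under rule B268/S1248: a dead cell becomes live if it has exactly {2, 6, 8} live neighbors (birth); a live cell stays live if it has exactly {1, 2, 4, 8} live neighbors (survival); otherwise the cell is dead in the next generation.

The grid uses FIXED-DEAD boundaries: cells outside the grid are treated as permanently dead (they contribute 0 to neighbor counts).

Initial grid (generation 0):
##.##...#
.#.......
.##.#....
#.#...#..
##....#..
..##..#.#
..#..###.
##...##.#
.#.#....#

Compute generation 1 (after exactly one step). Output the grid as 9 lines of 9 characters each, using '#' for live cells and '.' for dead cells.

Answer: ##.##....
.#...#...
.#...#...
.#....##.
##....#..
#..##.#.#
#....#...
#..#..#.#
.#..###.#

Derivation:
Simulating step by step:
Generation 0 (given above): 31 live cells
Generation 1: 30 live cells
(generation 1 grid is the final answer)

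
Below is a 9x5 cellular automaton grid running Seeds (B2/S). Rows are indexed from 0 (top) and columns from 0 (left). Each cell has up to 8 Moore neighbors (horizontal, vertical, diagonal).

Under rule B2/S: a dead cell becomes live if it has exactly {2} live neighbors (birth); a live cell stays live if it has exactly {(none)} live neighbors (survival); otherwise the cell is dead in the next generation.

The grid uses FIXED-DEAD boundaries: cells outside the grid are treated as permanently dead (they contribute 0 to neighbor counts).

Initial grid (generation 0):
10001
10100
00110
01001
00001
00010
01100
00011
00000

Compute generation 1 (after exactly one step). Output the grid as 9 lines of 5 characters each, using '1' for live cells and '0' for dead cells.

Answer: 00010
00001
10001
00000
00100
01001
00000
01000
00011

Derivation:
Simulating step by step:
Generation 0 (given above): 14 live cells
Generation 1: 10 live cells
(generation 1 grid is the final answer)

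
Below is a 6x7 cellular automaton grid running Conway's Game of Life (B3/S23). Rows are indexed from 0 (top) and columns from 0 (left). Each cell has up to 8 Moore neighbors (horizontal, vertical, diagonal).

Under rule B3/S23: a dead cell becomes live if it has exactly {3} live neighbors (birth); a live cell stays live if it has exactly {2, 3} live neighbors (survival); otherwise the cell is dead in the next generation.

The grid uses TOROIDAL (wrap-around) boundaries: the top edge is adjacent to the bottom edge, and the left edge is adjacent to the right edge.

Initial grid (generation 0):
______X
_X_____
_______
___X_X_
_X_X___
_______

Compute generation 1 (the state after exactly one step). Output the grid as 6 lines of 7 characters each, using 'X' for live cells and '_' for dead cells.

Answer: _______
_______
_______
__X_X__
__X_X__
_______

Derivation:
Simulating step by step:
Generation 0 (given above): 6 live cells
Generation 1: 4 live cells
(generation 1 grid is the final answer)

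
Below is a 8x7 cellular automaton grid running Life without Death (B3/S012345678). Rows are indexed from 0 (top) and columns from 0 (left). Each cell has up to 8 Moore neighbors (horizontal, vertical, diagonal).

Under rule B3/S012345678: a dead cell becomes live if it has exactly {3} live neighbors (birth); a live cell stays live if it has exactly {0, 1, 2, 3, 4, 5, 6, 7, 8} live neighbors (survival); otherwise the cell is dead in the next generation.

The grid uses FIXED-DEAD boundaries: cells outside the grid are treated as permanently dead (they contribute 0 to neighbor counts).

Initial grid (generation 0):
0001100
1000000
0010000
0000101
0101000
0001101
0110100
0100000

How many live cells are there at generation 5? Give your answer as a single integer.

Answer: 43

Derivation:
Simulating step by step:
Generation 0 (given above): 15 live cells
Generation 1: 23 live cells
0001100
1001000
0010000
0011101
0111000
0101111
0110110
0110000
Generation 2: 32 live cells
0001100
1011100
0110100
0011101
0111001
1101111
1110111
0111000
Generation 3: 38 live cells
0011100
1011110
0110100
0011101
1111001
1101111
1110111
1111110
Generation 4: 42 live cells
0111110
1011110
0110100
1011101
1111001
1101111
1110111
1111111
Generation 5: 43 live cells
0111110
1011110
1110100
1011101
1111001
1101111
1110111
1111111
Population at generation 5: 43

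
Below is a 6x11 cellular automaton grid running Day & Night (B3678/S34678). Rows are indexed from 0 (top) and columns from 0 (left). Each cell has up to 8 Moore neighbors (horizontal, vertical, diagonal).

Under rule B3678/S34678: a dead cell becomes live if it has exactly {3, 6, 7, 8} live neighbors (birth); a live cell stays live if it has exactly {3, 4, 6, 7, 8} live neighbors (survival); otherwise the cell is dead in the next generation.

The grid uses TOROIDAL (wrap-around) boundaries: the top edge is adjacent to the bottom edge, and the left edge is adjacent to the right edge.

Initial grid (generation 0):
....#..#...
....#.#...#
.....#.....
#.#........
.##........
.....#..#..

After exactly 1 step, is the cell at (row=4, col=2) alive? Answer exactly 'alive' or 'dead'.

Answer: dead

Derivation:
Simulating step by step:
Generation 0 (given above): 12 live cells
Generation 1: 2 live cells
......#....
...........
...........
...........
.#.........
...........

Cell (4,2) at generation 1: 0 -> dead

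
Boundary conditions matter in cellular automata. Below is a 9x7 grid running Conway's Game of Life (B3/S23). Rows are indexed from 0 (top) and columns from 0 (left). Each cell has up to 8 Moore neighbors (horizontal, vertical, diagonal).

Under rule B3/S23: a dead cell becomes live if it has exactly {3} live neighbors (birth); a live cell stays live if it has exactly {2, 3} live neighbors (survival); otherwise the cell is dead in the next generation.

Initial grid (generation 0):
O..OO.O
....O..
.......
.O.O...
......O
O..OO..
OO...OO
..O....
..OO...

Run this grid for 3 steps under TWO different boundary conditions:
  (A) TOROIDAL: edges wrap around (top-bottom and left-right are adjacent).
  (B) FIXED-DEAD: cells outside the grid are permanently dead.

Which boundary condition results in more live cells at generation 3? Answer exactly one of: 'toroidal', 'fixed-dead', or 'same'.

Answer: toroidal

Derivation:
Under TOROIDAL boundary, generation 3:
OOOOOOO
..OOO..
...OO..
.......
..OOO..
..OO...
.......
.......
OO.....
Population = 19

Under FIXED-DEAD boundary, generation 3:
.......
...O.O.
...OO..
.....O.
.OOOO..
O.OO.O.
.......
.......
.......
Population = 13

Comparison: toroidal=19, fixed-dead=13 -> toroidal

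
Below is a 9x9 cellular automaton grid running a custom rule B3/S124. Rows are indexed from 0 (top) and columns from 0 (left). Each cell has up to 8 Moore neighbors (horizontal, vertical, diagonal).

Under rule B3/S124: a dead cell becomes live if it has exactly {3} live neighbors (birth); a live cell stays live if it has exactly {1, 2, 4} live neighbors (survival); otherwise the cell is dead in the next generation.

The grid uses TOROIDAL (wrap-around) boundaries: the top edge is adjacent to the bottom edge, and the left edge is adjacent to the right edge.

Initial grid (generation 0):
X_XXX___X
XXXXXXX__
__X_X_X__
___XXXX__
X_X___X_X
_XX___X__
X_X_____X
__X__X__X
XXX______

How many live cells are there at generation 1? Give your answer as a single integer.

Answer: 22

Derivation:
Simulating step by step:
Generation 0 (given above): 35 live cells
Generation 1: 22 live cells
____X____
______XXX
__X___XX_
_XXX_____
X___X___X
___X__X__
___X___XX
___X_____
X_X_X____
Population at generation 1: 22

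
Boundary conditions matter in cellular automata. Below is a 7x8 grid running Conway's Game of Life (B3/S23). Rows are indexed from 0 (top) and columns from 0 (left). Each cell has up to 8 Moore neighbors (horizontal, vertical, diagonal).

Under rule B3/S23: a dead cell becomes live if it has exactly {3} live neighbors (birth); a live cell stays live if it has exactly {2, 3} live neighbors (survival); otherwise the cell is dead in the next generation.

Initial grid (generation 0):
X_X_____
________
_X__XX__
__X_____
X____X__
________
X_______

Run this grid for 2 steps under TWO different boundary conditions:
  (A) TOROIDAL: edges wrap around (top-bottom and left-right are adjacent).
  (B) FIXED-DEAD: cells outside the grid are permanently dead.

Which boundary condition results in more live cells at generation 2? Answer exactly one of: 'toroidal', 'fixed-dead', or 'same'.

Answer: toroidal

Derivation:
Under TOROIDAL boundary, generation 2:
XXX_____
________
________
________
________
________
________
Population = 3

Under FIXED-DEAD boundary, generation 2:
________
________
________
________
________
________
________
Population = 0

Comparison: toroidal=3, fixed-dead=0 -> toroidal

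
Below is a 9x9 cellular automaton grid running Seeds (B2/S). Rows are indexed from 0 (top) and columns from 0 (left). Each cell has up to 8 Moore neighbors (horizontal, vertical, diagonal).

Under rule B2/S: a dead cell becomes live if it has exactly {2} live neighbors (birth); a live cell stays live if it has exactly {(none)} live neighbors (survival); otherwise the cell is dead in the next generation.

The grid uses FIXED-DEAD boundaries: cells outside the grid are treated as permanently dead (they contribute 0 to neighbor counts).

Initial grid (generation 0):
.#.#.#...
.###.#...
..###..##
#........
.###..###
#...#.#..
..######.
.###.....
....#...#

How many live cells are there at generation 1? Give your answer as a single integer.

Simulating step by step:
Generation 0 (given above): 33 live cells
Generation 1: 13 live cells
#.....#..
#......##
#....##..
.....#...
....#....
.........
#........
........#
.#.......
Population at generation 1: 13

Answer: 13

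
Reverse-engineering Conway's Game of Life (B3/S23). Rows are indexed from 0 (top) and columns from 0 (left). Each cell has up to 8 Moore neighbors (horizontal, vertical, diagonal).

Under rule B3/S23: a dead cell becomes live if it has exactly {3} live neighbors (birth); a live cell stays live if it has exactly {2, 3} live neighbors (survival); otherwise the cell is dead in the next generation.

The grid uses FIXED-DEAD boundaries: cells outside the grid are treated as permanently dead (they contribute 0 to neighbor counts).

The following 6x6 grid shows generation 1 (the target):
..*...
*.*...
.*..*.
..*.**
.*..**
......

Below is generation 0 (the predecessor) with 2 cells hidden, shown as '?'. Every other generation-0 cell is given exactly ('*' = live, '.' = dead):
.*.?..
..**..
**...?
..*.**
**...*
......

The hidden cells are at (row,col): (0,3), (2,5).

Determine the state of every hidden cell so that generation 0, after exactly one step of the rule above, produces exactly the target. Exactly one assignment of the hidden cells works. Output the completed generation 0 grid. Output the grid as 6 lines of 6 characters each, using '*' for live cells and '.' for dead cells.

Hidden generation-0 cells (in order): (0,3), (2,5).
A hidden cell only influences target cells in its own 3x3 neighborhood. Try each of the 2^2 = 4 assignments, step the completed generation 0 forward once under B3/S23, and compare with the target:
  (0,3)=. (2,5)=. -> step reproduces the target at every cell -> ACCEPT
  (0,3)=. (2,5)=* -> step gives (2,4)='.' but target has '*' -> reject
  (0,3)=* (2,5)=. -> step gives (0,2)='.' but target has '*' -> reject
  (0,3)=* (2,5)=* -> step gives (0,2)='.' but target has '*' -> reject
Unique solution: (0,3)=dead, (2,5)=dead.
Check: live-neighbor counts of every cell in the completed generation 0:
113210
343110
134432
452222
122232
221011
Applying B3/S23 to generation 0 with these counts gives:
..*...
*.*...
.*..*.
..*.**
.*..**
......
which matches the target exactly.

Answer: .*....
..**..
**....
..*.**
**...*
......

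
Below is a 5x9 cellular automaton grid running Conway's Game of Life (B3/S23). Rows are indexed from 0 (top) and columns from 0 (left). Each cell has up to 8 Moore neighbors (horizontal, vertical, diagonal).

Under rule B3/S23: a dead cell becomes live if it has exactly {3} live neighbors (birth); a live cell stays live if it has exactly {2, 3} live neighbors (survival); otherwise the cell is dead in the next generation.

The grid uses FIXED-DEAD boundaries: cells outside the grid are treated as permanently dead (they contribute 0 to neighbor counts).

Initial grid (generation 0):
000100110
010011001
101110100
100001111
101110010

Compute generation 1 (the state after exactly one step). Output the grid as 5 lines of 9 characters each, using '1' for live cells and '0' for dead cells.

Simulating step by step:
Generation 0 (given above): 22 live cells
Generation 1: 17 live cells
(generation 1 grid is the final answer)

Answer: 000011110
010000000
101100001
100000001
010111011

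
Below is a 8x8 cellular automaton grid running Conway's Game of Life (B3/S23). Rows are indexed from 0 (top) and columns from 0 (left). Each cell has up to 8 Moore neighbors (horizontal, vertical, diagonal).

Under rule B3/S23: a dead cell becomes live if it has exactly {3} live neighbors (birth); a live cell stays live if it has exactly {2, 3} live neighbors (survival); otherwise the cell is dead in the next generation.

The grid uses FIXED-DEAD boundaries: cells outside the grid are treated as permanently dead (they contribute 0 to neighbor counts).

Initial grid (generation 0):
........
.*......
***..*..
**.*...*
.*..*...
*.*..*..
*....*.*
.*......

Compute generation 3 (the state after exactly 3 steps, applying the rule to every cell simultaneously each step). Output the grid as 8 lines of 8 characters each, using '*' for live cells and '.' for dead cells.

Answer: ........
**......
.*.**...
...**...
.....*..
.....*..
.....*..
........

Derivation:
Simulating step by step:
Generation 0 (given above): 18 live cells
Generation 1: 13 live cells
........
***.....
........
...**...
...**...
*...***.
*.....*.
........
Generation 2: 11 live cells
.*......
.*......
.***....
...**...
........
...**.*.
......*.
........
Generation 3: 10 live cells
(generation 3 grid is the final answer)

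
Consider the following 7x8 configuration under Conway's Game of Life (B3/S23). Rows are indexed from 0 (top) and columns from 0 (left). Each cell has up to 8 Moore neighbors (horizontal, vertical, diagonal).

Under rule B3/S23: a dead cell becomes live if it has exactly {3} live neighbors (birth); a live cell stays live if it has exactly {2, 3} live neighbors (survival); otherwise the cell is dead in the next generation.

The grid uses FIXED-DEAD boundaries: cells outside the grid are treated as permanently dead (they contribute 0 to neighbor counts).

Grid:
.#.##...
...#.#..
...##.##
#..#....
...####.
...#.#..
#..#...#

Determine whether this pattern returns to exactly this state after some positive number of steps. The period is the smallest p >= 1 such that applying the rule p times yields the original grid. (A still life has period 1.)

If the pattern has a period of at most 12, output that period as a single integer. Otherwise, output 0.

Simulating and comparing each generation to the original:
Gen 0 (original, given above): 20 live cells
Gen 1: 19 live cells, differs from original
Gen 2: 19 live cells, differs from original
Gen 3: 22 live cells, differs from original
Gen 4: 19 live cells, differs from original
Gen 5: 23 live cells, differs from original
Gen 6: 17 live cells, differs from original
Gen 7: 15 live cells, differs from original
Gen 8: 14 live cells, differs from original
Gen 9: 17 live cells, differs from original
Gen 10: 14 live cells, differs from original
Gen 11: 18 live cells, differs from original
Gen 12: 15 live cells, differs from original
No period found within 12 steps.

Answer: 0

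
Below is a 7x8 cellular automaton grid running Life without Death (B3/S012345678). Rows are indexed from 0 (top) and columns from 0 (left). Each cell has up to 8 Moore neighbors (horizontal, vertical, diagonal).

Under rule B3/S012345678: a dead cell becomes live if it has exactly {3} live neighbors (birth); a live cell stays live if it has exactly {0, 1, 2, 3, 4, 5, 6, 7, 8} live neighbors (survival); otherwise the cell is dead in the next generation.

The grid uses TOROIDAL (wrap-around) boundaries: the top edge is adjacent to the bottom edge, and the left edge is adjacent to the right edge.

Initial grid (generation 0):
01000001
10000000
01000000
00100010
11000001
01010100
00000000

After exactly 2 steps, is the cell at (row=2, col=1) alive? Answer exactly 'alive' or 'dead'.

Answer: alive

Derivation:
Simulating step by step:
Generation 0 (given above): 12 live cells
Generation 1: 19 live cells
11000001
11000000
01000000
00100011
11000011
01110100
10100000
Generation 2: 29 live cells
11100001
11100001
01100001
00100011
11010111
01110110
10110001

Cell (2,1) at generation 2: 1 -> alive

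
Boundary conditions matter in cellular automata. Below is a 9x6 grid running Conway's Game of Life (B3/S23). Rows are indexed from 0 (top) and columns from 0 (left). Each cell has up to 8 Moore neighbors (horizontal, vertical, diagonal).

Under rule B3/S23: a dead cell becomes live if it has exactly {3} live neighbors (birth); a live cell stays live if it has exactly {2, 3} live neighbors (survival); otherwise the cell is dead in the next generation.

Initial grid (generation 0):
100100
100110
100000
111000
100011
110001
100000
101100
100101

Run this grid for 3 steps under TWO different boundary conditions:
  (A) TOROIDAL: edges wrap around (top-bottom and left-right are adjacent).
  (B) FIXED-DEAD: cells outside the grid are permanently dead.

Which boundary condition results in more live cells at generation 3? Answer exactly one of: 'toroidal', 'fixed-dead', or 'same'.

Under TOROIDAL boundary, generation 3:
000000
000010
101011
110001
000100
011010
101011
010010
000000
Population = 18

Under FIXED-DEAD boundary, generation 3:
011100
100000
101010
001000
001000
101000
100001
100111
000000
Population = 17

Comparison: toroidal=18, fixed-dead=17 -> toroidal

Answer: toroidal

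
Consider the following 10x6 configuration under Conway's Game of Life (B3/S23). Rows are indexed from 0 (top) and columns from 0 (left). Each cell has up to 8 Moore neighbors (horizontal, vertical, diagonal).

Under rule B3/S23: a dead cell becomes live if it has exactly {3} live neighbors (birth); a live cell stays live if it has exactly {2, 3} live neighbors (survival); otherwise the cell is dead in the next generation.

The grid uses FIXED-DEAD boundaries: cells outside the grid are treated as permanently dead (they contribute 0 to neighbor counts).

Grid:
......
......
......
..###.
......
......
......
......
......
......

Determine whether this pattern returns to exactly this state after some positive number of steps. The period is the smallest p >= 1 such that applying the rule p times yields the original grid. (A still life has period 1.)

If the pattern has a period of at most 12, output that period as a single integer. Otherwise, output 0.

Simulating and comparing each generation to the original:
Gen 0 (original, given above): 3 live cells
Gen 1: 3 live cells, differs from original
Gen 2: 3 live cells, MATCHES original -> period = 2

Answer: 2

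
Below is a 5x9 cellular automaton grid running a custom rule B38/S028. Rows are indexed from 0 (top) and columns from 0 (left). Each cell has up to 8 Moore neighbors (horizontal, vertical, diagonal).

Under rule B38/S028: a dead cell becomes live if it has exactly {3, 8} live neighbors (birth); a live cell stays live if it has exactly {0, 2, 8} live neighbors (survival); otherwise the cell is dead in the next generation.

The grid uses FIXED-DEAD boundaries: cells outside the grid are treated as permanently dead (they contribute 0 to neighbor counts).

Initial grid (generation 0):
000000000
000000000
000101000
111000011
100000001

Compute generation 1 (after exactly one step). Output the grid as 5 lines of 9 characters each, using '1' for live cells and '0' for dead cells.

Simulating step by step:
Generation 0 (given above): 9 live cells
Generation 1: 10 live cells
(generation 1 grid is the final answer)

Answer: 000000000
000000000
011001000
101000011
100000011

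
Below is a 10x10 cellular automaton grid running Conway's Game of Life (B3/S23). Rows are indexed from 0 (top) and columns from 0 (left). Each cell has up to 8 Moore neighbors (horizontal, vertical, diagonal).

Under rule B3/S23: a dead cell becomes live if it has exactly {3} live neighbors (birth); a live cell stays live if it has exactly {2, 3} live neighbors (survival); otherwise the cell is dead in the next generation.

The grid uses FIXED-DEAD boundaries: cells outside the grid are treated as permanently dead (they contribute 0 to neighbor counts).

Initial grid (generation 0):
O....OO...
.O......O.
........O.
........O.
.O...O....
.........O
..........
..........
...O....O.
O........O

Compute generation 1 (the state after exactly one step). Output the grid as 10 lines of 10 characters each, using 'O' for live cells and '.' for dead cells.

Simulating step by step:
Generation 0 (given above): 14 live cells
Generation 1: 4 live cells
(generation 1 grid is the final answer)

Answer: ..........
.......O..
.......OOO
..........
..........
..........
..........
..........
..........
..........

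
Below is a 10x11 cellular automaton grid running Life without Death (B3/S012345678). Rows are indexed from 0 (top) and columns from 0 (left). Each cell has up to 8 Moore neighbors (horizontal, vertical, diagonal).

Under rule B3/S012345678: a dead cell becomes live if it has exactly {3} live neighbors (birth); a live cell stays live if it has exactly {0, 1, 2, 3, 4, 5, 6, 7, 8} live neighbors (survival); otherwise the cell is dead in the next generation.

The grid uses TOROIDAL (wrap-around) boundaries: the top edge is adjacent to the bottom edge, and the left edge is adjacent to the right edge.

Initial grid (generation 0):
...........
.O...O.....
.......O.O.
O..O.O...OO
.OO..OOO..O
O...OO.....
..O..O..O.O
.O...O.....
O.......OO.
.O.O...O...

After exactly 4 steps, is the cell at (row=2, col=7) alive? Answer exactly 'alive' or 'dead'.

Answer: alive

Derivation:
Simulating step by step:
Generation 0 (given above): 30 live cells
Generation 1: 55 live cells
..O........
.O...O.....
O...O.OOOO.
OOOOOO.O.OO
.OOO.OOO.OO
O.OOOO.O.OO
OOO..OO.O.O
OO...O..O.O
OOO.....OO.
.O.O...OO..
Generation 2: 62 live cells
.OO........
.O...OOOO..
O...O.OOOO.
OOOOOO.O.OO
.OOO.OOO.OO
O.OOOO.O.OO
OOO..OO.O.O
OO...OO.O.O
OOO.....OO.
OO.O...OOO.
Generation 3: 67 live cells
.OO......O.
OOO..OOOOO.
O...O.OOOO.
OOOOOO.O.OO
.OOO.OOO.OO
O.OOOO.O.OO
OOO..OO.O.O
OO...OO.O.O
OOO...O.OO.
OO.O...OOO.
Generation 4: 70 live cells
.OOO.....O.
OOOO.OOOOO.
O...O.OOOO.
OOOOOO.O.OO
.OOO.OOO.OO
O.OOOO.O.OO
OOO..OO.O.O
OO...OO.O.O
OOO..OO.OO.
OO.O...OOO.

Cell (2,7) at generation 4: 1 -> alive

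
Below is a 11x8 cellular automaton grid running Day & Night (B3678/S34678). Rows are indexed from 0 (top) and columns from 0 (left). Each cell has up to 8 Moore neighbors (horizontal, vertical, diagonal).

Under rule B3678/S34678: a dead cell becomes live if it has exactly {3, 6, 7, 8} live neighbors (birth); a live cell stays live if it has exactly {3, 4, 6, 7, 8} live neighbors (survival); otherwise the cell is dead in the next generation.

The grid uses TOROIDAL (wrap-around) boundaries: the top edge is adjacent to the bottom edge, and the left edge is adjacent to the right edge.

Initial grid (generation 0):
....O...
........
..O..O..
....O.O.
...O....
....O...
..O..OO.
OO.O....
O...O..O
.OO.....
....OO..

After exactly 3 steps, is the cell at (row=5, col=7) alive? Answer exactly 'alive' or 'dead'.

Simulating step by step:
Generation 0 (given above): 20 live cells
Generation 1: 23 live cells
.....O..
........
........
...O.O..
....OO..
...O.O..
.O.OO...
OOO.OOO.
O..O....
O..OOO..
...O....
Generation 2: 25 live cells
........
........
........
........
...O.OO.
..OOOO..
OO.O..O.
OOO.OO.O
O..OO.O.
..OOO...
.....O..
Generation 3: 21 live cells
........
........
........
........
..OO.O..
.OOO.O.O
O.O.O.O.
..O.OO..
O..O....
...OO...
...OO...

Cell (5,7) at generation 3: 1 -> alive

Answer: alive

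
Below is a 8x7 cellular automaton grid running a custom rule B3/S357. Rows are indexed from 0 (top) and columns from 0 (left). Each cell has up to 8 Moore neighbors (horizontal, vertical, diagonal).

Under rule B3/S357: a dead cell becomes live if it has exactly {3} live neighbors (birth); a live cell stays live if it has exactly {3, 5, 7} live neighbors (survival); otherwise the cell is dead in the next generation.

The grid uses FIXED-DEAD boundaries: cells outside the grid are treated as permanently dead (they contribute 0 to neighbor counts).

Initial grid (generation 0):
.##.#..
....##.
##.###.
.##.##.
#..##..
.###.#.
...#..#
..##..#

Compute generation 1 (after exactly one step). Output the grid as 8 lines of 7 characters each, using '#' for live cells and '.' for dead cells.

Answer: ...#.#.
#...#..
.#...##
.......
...##..
.......
.#...#.
.......

Derivation:
Simulating step by step:
Generation 0 (given above): 26 live cells
Generation 1: 11 live cells
(generation 1 grid is the final answer)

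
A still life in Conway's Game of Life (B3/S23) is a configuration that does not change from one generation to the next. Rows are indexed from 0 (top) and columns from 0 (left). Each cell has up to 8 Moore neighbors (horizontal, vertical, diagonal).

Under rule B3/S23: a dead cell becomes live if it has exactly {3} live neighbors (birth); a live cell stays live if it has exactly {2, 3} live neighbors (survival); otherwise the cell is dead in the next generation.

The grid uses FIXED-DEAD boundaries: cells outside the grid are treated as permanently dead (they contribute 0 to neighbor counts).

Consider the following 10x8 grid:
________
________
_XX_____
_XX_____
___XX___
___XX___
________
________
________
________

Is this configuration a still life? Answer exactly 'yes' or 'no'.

Compute generation 1 and compare to generation 0 (given above):
Generation 1:
________
________
_XX_____
_X______
____X___
___XX___
________
________
________
________
Cell (3,2) differs: gen0=1 vs gen1=0 -> NOT a still life.

Answer: no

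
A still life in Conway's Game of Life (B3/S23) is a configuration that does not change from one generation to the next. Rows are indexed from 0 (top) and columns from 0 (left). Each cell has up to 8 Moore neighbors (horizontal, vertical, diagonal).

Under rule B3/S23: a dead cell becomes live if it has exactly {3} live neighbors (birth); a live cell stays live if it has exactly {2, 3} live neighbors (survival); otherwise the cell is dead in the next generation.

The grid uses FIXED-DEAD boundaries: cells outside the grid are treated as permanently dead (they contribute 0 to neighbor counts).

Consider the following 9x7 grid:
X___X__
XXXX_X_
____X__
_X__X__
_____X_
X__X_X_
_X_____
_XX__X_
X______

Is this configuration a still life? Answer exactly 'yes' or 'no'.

Compute generation 1 and compare to generation 0 (given above):
Generation 1:
X_XXX__
XXXX_X_
X___XX_
____XX_
_____X_
____X__
XX__X__
XXX____
_X_____
Cell (0,2) differs: gen0=0 vs gen1=1 -> NOT a still life.

Answer: no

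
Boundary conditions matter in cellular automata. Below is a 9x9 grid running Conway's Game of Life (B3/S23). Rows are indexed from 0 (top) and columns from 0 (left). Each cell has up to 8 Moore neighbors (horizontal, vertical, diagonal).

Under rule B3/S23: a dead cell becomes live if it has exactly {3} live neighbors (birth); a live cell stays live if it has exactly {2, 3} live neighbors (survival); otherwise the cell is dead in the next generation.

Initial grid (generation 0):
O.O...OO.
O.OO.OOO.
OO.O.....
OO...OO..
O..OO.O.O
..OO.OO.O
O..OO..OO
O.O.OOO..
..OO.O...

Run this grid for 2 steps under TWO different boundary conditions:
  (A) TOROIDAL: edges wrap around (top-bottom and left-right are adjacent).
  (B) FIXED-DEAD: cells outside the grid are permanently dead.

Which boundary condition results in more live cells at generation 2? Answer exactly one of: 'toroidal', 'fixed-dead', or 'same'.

Under TOROIDAL boundary, generation 2:
...OO..O.
...OO..O.
..OO...O.
..OO..OOO
...OOO...
OOO......
O.O...OOO
O.....OO.
.O.......
Population = 29

Under FIXED-DEAD boundary, generation 2:
..OO.O...
.....O.OO
..OO...OO
..OO..OO.
.O.OOO...
.OO....O.
.OO...O.O
.OOO.OOO.
.OOO.OOO.
Population = 37

Comparison: toroidal=29, fixed-dead=37 -> fixed-dead

Answer: fixed-dead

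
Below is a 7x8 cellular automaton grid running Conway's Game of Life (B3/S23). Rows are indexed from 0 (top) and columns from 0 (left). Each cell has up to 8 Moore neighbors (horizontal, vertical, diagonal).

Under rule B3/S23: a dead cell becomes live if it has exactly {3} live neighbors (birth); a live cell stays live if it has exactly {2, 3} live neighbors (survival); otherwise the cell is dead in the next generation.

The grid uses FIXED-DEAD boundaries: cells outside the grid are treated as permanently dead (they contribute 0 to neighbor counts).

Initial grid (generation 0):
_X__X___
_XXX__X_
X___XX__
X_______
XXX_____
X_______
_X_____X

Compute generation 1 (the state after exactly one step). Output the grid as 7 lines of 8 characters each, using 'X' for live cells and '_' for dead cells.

Answer: _X_X____
XXXX____
X_XXXX__
X_______
X_______
X_X_____
________

Derivation:
Simulating step by step:
Generation 0 (given above): 16 live cells
Generation 1: 15 live cells
(generation 1 grid is the final answer)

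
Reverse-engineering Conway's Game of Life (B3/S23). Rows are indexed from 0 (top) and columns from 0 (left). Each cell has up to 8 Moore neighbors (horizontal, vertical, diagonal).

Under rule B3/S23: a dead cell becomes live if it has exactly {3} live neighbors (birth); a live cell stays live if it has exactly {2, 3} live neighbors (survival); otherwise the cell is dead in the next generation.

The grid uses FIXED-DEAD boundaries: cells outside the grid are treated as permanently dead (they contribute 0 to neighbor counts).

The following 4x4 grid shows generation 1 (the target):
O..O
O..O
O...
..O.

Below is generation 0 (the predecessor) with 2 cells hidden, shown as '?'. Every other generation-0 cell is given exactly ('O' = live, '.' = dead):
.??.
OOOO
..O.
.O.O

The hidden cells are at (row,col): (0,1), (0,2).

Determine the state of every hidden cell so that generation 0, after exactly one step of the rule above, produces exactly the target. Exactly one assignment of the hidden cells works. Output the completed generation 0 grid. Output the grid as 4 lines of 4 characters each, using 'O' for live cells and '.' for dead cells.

Answer: .OO.
OOOO
..O.
.O.O

Derivation:
Hidden generation-0 cells (in order): (0,1), (0,2).
A hidden cell only influences target cells in its own 3x3 neighborhood. Try each of the 2^2 = 4 assignments, step the completed generation 0 forward once under B3/S23, and compare with the target:
  (0,1)=. (0,2)=. -> step gives (0,0)='.' but target has 'O' -> reject
  (0,1)=. (0,2)=O -> step gives (0,0)='.' but target has 'O' -> reject
  (0,1)=O (0,2)=. -> step gives (0,1)='O' but target has '.' -> reject
  (0,1)=O (0,2)=O -> step reproduces the target at every cell -> ACCEPT
Unique solution: (0,1)=live, (0,2)=live.
Check: live-neighbor counts of every cell in the completed generation 0:
3443
2553
3554
1131
Applying B3/S23 to generation 0 with these counts gives:
O..O
O..O
O...
..O.
which matches the target exactly.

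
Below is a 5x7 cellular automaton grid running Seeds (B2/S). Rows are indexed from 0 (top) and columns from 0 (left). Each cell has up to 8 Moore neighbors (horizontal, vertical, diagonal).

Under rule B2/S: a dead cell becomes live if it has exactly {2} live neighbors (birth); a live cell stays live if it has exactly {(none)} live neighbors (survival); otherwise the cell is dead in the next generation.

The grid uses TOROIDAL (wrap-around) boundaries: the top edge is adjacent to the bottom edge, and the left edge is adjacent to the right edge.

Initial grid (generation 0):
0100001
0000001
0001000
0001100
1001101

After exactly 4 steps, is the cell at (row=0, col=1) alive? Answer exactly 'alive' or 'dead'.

Answer: alive

Derivation:
Simulating step by step:
Generation 0 (given above): 10 live cells
Generation 1: 10 live cells
0011100
0010010
0010010
1000001
0100000
Generation 2: 10 live cells
0000010
0000001
1001100
0010010
0000111
Generation 3: 8 live cells
1000000
1001000
0110000
1100000
0001000
Generation 4: 11 live cells
0111101
0000001
0001001
0001000
0010001

Cell (0,1) at generation 4: 1 -> alive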